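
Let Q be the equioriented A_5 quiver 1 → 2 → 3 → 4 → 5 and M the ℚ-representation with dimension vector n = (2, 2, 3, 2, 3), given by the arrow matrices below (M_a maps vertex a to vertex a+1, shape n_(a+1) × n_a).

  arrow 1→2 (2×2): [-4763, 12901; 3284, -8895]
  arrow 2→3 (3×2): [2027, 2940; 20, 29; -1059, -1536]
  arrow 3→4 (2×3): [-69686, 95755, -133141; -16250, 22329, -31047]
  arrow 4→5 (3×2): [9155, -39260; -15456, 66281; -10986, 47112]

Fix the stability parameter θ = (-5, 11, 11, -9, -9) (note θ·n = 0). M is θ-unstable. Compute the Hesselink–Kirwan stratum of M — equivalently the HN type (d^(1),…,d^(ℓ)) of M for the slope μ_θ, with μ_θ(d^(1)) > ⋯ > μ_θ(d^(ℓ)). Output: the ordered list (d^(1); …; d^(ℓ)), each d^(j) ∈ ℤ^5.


Via rank(M_{q-1}∘⋯∘M_p): M ≅ I[1,5]^2, I[3,3], I[5,5].
μ_θ-semistable layers: μ^(1)=11; μ^(2)=1; μ^(3)=-5; μ^(4)=-9

((0, 0, 1, 0, 0); (0, 2, 2, 2, 2); (2, 0, 0, 0, 0); (0, 0, 0, 0, 1))


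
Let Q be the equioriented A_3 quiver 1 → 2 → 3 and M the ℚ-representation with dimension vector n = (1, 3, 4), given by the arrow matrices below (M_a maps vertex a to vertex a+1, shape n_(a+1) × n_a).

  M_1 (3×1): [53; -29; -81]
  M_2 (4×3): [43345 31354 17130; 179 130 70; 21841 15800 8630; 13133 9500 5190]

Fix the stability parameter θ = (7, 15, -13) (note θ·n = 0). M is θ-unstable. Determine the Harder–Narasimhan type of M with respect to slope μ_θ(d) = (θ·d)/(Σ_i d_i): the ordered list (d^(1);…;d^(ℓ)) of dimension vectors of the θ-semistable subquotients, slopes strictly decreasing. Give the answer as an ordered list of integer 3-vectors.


Interval decomposition of M: I[1,3], I[2,2], I[2,3], I[3,3]^2.
HN type (ℓ=4): μ^(1)=15; μ^(2)=3; μ^(3)=1; μ^(4)=-13

((0, 1, 0); (1, 1, 1); (0, 1, 1); (0, 0, 2))


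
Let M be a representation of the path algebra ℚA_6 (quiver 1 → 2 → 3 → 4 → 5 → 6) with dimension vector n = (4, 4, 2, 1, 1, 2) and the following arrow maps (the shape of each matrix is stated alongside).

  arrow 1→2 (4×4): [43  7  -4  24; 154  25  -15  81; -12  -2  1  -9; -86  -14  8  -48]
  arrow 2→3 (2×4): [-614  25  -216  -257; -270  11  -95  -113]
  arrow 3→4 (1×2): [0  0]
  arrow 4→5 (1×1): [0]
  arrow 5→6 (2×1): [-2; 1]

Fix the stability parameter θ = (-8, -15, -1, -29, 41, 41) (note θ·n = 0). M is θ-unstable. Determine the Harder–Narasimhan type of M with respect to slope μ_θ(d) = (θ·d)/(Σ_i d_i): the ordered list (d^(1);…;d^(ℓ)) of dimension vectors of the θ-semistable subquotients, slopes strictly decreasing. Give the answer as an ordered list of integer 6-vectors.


Barcode: M ≅ I[1,1], I[1,2], I[1,3]^2, I[2,2], I[4,4], I[5,6], I[6,6]. HN layers by μ_θ (6 steps, strictly decreasing):
  μ^(1)=41; μ^(2)=-1; μ^(3)=-8; μ^(4)=-23/2; μ^(5)=-15; μ^(6)=-29

((0, 0, 0, 0, 1, 2); (0, 0, 2, 0, 0, 0); (1, 0, 0, 0, 0, 0); (3, 3, 0, 0, 0, 0); (0, 1, 0, 0, 0, 0); (0, 0, 0, 1, 0, 0))


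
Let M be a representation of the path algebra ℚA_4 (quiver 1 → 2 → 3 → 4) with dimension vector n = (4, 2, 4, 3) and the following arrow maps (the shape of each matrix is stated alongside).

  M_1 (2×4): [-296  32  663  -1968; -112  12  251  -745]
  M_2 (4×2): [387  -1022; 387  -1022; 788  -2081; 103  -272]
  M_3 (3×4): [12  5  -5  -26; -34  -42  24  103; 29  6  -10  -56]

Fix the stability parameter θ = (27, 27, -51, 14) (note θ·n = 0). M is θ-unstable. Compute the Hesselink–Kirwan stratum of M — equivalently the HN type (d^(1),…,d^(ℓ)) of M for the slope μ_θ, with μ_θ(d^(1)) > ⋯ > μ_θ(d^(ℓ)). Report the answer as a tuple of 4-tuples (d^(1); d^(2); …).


Barcode: M ≅ I[1,1]^2, I[1,4]^2, I[3,3], I[3,4]. HN layers by μ_θ (4 steps, strictly decreasing):
  μ^(1)=27; μ^(2)=14; μ^(3)=1; μ^(4)=-51

((2, 0, 0, 0); (0, 0, 0, 3); (2, 2, 2, 0); (0, 0, 2, 0))


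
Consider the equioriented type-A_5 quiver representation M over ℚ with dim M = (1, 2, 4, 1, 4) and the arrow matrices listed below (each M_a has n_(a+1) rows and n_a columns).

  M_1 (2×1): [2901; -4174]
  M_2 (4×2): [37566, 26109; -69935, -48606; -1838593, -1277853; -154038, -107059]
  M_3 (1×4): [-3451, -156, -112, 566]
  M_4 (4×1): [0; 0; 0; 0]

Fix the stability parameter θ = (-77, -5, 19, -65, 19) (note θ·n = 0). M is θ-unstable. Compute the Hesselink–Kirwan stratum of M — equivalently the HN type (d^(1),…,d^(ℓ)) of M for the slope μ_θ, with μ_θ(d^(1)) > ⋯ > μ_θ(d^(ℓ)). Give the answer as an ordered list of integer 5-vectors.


Barcode: M ≅ I[1,4], I[2,3], I[3,3]^2, I[5,5]^4. HN layers by μ_θ (4 steps, strictly decreasing):
  μ^(1)=19; μ^(2)=-5; μ^(3)=-17; μ^(4)=-77

((0, 0, 3, 0, 4); (0, 1, 0, 0, 0); (0, 1, 1, 1, 0); (1, 0, 0, 0, 0))


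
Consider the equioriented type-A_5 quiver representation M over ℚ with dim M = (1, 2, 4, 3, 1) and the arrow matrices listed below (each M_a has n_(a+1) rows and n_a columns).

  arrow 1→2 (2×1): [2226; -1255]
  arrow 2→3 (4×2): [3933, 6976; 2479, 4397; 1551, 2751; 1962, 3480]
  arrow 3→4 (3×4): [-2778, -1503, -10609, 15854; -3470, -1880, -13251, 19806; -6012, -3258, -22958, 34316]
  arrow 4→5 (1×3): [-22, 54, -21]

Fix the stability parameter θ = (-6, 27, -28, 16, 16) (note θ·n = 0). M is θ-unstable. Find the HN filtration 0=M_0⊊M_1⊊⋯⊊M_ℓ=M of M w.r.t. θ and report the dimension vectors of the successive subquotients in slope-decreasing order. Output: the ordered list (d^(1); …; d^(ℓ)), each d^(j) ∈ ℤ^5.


Barcode: M ≅ I[1,5], I[2,3], I[3,4]^2. HN layers by μ_θ (4 steps, strictly decreasing):
  μ^(1)=16; μ^(2)=-1/2; μ^(3)=-6; μ^(4)=-28

((0, 0, 0, 3, 1); (0, 2, 2, 0, 0); (1, 0, 0, 0, 0); (0, 0, 2, 0, 0))


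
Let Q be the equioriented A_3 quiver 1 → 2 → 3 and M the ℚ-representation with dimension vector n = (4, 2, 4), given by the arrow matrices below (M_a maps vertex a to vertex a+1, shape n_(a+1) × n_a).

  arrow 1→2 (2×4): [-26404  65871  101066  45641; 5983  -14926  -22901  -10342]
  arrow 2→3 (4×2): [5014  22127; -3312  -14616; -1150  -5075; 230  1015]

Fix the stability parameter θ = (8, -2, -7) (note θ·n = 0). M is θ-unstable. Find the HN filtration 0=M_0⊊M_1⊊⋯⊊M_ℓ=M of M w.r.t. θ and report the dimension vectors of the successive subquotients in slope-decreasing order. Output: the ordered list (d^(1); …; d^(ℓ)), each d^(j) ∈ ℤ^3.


Barcode: M ≅ I[1,1]^2, I[1,2], I[1,3], I[3,3]^3. HN layers by μ_θ (4 steps, strictly decreasing):
  μ^(1)=8; μ^(2)=3; μ^(3)=-1/3; μ^(4)=-7

((2, 0, 0); (1, 1, 0); (1, 1, 1); (0, 0, 3))


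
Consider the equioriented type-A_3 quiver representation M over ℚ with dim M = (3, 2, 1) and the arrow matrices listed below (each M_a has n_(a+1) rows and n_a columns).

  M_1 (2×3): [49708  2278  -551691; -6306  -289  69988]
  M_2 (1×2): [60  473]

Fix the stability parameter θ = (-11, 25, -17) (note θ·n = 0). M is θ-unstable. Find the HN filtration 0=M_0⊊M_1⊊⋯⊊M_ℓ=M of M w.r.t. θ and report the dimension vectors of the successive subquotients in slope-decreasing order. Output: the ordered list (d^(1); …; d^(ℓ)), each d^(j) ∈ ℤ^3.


Interval decomposition of M: I[1,1], I[1,2], I[1,3].
HN type (ℓ=3): μ^(1)=25; μ^(2)=4; μ^(3)=-11

((0, 1, 0); (0, 1, 1); (3, 0, 0))


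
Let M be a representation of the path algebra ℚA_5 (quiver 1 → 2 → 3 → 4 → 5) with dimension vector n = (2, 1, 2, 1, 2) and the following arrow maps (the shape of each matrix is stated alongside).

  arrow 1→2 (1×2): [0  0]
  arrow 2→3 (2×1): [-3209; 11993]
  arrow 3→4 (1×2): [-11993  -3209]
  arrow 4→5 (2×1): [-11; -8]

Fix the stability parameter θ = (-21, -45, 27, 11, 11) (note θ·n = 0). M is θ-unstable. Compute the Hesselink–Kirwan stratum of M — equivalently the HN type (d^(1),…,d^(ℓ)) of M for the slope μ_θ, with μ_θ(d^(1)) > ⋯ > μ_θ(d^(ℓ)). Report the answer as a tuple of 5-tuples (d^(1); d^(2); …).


Barcode: M ≅ I[1,1]^2, I[2,3], I[3,5], I[5,5]. HN layers by μ_θ (5 steps, strictly decreasing):
  μ^(1)=27; μ^(2)=49/3; μ^(3)=11; μ^(4)=-21; μ^(5)=-45

((0, 0, 1, 0, 0); (0, 0, 1, 1, 1); (0, 0, 0, 0, 1); (2, 0, 0, 0, 0); (0, 1, 0, 0, 0))


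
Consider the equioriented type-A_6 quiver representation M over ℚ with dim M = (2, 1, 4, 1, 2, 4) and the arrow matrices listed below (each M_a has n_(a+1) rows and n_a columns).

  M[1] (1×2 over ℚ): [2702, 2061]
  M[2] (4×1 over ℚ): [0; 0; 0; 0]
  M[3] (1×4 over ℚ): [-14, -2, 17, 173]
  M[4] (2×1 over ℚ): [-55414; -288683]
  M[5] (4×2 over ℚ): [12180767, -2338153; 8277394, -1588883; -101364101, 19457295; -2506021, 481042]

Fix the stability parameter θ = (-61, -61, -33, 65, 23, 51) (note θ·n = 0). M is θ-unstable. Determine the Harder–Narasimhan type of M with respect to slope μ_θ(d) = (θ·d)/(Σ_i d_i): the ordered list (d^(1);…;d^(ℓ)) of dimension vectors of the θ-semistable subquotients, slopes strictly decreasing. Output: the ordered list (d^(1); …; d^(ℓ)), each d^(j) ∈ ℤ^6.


Interval decomposition of M: I[1,1], I[1,2], I[3,3]^3, I[3,6], I[5,6], I[6,6]^2.
HN type (ℓ=5): μ^(1)=51; μ^(2)=44; μ^(3)=23; μ^(4)=-33; μ^(5)=-61

((0, 0, 0, 0, 0, 4); (0, 0, 0, 1, 1, 0); (0, 0, 0, 0, 1, 0); (0, 0, 4, 0, 0, 0); (2, 1, 0, 0, 0, 0))


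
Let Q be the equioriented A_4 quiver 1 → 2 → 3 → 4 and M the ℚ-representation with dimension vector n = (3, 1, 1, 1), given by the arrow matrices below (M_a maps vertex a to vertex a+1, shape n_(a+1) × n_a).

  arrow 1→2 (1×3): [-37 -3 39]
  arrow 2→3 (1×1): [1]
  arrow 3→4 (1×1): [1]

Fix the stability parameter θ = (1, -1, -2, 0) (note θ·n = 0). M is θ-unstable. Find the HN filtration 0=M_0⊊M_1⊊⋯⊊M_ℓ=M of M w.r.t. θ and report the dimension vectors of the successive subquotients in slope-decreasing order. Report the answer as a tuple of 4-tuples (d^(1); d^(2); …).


Via rank(M_{q-1}∘⋯∘M_p): M ≅ I[1,1]^2, I[1,4].
μ_θ-semistable layers: μ^(1)=1; μ^(2)=0; μ^(3)=-2/3

((2, 0, 0, 0); (0, 0, 0, 1); (1, 1, 1, 0))


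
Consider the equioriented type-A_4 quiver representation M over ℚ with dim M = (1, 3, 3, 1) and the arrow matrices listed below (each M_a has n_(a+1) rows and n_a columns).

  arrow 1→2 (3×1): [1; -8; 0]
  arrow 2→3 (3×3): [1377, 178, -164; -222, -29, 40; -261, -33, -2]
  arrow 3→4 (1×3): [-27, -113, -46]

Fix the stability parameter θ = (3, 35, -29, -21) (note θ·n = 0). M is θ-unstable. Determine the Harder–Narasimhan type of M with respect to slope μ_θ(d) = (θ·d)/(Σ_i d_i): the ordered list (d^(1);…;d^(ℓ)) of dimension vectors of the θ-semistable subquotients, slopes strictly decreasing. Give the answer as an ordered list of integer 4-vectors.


Barcode: M ≅ I[1,4], I[2,3]^2. HN layers by μ_θ (2 steps, strictly decreasing):
  μ^(1)=3; μ^(2)=-3

((0, 2, 2, 0); (1, 1, 1, 1))


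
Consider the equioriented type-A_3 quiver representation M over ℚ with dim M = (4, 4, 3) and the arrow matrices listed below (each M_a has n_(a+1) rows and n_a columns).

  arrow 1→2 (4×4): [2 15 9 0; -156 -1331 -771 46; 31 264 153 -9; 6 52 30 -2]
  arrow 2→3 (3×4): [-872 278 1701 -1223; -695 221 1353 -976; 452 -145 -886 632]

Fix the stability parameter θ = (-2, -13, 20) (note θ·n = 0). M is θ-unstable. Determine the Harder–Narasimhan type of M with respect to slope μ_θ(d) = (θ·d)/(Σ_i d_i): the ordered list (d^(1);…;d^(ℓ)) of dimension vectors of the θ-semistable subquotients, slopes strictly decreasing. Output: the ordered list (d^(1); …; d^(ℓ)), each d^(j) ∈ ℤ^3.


Via rank(M_{q-1}∘⋯∘M_p): M ≅ I[1,1]^2, I[1,3]^2, I[2,2], I[2,3].
μ_θ-semistable layers: μ^(1)=20; μ^(2)=-2; μ^(3)=-15/2; μ^(4)=-13

((0, 0, 3); (2, 0, 0); (2, 2, 0); (0, 2, 0))


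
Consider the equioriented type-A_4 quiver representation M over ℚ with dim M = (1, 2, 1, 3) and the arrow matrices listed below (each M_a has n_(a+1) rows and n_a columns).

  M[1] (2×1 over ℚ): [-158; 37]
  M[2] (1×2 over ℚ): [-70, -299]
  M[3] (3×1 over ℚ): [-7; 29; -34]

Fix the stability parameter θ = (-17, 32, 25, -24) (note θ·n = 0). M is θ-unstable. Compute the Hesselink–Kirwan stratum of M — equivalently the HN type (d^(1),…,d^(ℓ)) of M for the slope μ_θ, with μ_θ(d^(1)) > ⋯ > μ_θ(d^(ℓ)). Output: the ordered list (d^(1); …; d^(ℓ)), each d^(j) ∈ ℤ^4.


Interval decomposition of M: I[1,4], I[2,2], I[4,4]^2.
HN type (ℓ=4): μ^(1)=32; μ^(2)=11; μ^(3)=-17; μ^(4)=-24

((0, 1, 0, 0); (0, 1, 1, 1); (1, 0, 0, 0); (0, 0, 0, 2))


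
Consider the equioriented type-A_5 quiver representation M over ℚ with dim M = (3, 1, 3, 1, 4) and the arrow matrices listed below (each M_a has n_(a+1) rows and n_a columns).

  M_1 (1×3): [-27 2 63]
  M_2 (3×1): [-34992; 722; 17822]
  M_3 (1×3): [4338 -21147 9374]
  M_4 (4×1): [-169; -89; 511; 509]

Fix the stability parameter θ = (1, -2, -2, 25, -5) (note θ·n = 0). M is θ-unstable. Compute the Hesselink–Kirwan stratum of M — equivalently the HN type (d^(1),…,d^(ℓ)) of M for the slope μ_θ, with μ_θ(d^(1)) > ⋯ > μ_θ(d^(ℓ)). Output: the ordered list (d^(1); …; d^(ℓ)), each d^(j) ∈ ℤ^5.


Interval decomposition of M: I[1,1]^2, I[1,5], I[3,3]^2, I[5,5]^3.
HN type (ℓ=5): μ^(1)=10; μ^(2)=1; μ^(3)=-1; μ^(4)=-2; μ^(5)=-5

((0, 0, 0, 1, 1); (2, 0, 0, 0, 0); (1, 1, 1, 0, 0); (0, 0, 2, 0, 0); (0, 0, 0, 0, 3))


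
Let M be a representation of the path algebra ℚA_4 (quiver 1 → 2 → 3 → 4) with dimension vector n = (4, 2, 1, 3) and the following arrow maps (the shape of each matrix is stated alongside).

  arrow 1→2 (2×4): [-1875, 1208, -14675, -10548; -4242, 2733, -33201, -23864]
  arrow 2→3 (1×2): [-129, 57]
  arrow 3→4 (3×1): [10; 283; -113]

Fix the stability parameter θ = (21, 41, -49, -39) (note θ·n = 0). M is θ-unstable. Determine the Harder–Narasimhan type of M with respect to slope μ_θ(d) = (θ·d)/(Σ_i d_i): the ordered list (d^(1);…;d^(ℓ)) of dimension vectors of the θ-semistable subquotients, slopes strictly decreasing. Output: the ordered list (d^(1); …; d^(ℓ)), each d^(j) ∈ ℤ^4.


Interval decomposition of M: I[1,1]^2, I[1,2], I[1,4], I[4,4]^2.
HN type (ℓ=4): μ^(1)=41; μ^(2)=21; μ^(3)=-13/2; μ^(4)=-39

((0, 1, 0, 0); (3, 0, 0, 0); (1, 1, 1, 1); (0, 0, 0, 2))


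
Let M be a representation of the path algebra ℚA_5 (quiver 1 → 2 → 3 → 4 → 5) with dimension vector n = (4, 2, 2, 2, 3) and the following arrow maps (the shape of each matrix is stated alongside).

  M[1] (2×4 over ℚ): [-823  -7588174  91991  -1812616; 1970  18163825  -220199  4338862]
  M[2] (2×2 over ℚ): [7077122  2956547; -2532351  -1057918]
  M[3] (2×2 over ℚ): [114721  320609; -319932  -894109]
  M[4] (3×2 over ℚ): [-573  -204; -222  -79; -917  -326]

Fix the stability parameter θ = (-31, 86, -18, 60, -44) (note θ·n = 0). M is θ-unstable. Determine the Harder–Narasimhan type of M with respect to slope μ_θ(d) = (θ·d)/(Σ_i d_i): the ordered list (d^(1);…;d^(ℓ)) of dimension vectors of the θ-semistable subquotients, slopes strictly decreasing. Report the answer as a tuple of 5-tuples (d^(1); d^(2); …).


Interval decomposition of M: I[1,1]^2, I[1,5]^2, I[5,5].
HN type (ℓ=3): μ^(1)=21; μ^(2)=-31; μ^(3)=-44

((0, 2, 2, 2, 2); (4, 0, 0, 0, 0); (0, 0, 0, 0, 1))


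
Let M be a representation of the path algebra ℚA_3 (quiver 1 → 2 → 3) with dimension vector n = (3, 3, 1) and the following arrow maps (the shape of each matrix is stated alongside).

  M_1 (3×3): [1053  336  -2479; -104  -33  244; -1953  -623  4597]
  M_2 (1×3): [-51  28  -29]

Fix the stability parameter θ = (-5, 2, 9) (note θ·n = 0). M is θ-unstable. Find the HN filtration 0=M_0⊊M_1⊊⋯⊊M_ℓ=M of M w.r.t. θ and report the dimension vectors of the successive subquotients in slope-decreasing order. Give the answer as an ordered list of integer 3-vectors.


Interval decomposition of M: I[1,2]^2, I[1,3].
HN type (ℓ=3): μ^(1)=9; μ^(2)=2; μ^(3)=-5

((0, 0, 1); (0, 3, 0); (3, 0, 0))


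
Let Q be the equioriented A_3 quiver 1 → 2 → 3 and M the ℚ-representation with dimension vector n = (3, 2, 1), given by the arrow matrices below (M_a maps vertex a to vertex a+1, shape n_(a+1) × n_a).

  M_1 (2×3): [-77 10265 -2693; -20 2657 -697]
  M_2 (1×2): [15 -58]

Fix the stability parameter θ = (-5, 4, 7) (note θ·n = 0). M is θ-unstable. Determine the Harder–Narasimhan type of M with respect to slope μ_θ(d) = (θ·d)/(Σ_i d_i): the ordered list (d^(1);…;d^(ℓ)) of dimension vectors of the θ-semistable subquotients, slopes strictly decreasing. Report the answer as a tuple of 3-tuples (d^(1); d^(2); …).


Interval decomposition of M: I[1,1], I[1,2], I[1,3].
HN type (ℓ=3): μ^(1)=7; μ^(2)=4; μ^(3)=-5

((0, 0, 1); (0, 2, 0); (3, 0, 0))


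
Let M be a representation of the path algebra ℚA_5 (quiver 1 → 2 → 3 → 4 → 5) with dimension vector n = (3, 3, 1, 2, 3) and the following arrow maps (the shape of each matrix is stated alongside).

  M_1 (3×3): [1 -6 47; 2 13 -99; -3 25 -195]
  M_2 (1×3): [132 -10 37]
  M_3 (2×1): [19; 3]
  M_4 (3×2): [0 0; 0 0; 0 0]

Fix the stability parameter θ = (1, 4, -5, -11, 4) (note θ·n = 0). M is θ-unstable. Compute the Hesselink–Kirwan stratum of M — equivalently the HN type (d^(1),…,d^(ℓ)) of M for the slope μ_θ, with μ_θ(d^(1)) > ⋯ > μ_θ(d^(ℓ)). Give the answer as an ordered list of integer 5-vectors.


Interval decomposition of M: I[1,2]^2, I[1,4], I[4,4], I[5,5]^3.
HN type (ℓ=4): μ^(1)=4; μ^(2)=1; μ^(3)=-11/4; μ^(4)=-11

((0, 2, 0, 0, 3); (2, 0, 0, 0, 0); (1, 1, 1, 1, 0); (0, 0, 0, 1, 0))


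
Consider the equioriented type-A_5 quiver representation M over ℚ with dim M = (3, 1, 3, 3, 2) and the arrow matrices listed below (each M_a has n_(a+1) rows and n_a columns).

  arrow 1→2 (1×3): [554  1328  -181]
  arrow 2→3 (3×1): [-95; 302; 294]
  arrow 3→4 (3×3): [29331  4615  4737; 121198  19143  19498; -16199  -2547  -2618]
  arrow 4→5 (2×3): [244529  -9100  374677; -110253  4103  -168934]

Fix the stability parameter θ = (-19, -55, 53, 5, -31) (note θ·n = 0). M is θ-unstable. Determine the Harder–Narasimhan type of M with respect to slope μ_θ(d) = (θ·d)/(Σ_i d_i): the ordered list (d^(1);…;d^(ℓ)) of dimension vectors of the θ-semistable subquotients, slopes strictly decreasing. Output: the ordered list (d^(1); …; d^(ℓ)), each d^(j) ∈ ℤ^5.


Barcode: M ≅ I[1,1]^2, I[1,5], I[3,4], I[3,5]. HN layers by μ_θ (4 steps, strictly decreasing):
  μ^(1)=29; μ^(2)=9; μ^(3)=-19; μ^(4)=-37

((0, 0, 1, 1, 0); (0, 0, 2, 2, 2); (2, 0, 0, 0, 0); (1, 1, 0, 0, 0))


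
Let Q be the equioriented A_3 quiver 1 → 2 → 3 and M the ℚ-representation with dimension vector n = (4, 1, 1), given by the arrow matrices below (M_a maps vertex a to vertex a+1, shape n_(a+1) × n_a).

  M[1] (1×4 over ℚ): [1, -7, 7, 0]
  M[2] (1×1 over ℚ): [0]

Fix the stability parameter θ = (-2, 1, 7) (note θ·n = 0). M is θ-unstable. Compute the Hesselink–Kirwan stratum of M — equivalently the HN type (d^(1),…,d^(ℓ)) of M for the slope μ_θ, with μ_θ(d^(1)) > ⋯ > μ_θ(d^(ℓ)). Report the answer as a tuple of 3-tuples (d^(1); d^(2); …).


Barcode: M ≅ I[1,1]^3, I[1,2], I[3,3]. HN layers by μ_θ (3 steps, strictly decreasing):
  μ^(1)=7; μ^(2)=1; μ^(3)=-2

((0, 0, 1); (0, 1, 0); (4, 0, 0))


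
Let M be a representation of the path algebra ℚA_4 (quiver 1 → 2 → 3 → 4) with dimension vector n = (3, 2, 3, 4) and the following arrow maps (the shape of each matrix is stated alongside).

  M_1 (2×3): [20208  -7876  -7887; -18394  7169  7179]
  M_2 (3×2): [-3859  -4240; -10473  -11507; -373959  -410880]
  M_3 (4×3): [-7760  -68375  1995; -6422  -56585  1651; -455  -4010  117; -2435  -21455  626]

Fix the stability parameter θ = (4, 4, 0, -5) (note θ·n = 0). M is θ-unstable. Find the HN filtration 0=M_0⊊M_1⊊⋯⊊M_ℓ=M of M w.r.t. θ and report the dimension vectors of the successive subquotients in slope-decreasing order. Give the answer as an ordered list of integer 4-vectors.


Barcode: M ≅ I[1,1], I[1,3], I[1,4], I[3,4], I[4,4]^2. HN layers by μ_θ (5 steps, strictly decreasing):
  μ^(1)=4; μ^(2)=8/3; μ^(3)=3/4; μ^(4)=-5/2; μ^(5)=-5

((1, 0, 0, 0); (1, 1, 1, 0); (1, 1, 1, 1); (0, 0, 1, 1); (0, 0, 0, 2))


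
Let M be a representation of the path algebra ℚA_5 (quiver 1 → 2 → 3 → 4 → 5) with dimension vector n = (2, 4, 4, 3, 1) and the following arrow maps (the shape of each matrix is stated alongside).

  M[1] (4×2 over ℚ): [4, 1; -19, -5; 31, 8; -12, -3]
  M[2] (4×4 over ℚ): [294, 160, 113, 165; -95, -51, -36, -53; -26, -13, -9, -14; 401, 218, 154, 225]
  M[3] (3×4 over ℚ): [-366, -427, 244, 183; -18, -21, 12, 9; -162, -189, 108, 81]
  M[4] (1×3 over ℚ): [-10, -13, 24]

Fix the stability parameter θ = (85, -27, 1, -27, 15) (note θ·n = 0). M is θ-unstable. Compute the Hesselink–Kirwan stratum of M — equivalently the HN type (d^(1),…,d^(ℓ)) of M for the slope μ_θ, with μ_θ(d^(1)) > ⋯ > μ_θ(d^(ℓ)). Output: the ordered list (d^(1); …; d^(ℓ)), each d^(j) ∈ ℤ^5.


Via rank(M_{q-1}∘⋯∘M_p): M ≅ I[1,3], I[1,5], I[2,3]^2, I[4,4]^2.
μ_θ-semistable layers: μ^(1)=59/3; μ^(2)=15; μ^(3)=8; μ^(4)=1; μ^(5)=-27

((1, 1, 1, 0, 0); (0, 0, 0, 0, 1); (1, 1, 1, 1, 0); (0, 0, 2, 0, 0); (0, 2, 0, 2, 0))


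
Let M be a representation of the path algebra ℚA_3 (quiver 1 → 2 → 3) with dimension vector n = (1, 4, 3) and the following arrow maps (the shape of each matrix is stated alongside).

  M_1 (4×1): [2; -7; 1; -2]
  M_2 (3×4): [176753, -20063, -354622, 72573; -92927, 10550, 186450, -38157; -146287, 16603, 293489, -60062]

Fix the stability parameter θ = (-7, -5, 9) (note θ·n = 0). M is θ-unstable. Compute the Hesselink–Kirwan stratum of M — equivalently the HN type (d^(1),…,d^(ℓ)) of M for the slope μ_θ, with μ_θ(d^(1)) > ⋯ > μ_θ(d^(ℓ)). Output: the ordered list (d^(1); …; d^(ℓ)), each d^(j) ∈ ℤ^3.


Barcode: M ≅ I[1,3], I[2,2], I[2,3]^2. HN layers by μ_θ (3 steps, strictly decreasing):
  μ^(1)=9; μ^(2)=-5; μ^(3)=-7

((0, 0, 3); (0, 4, 0); (1, 0, 0))


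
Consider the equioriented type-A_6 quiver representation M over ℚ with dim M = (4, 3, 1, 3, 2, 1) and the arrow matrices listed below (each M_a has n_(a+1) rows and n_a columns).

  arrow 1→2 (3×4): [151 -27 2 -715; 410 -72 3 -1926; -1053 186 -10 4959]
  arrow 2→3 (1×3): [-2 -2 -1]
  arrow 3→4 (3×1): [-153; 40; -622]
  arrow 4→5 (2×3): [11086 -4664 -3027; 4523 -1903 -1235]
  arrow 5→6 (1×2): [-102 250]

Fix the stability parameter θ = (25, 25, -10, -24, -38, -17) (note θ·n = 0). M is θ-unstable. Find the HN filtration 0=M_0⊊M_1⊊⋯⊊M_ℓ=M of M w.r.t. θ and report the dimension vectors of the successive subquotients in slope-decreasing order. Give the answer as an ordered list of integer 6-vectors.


Interval decomposition of M: I[1,1], I[1,2]^2, I[1,6], I[4,4], I[4,5].
HN type (ℓ=4): μ^(1)=25; μ^(2)=-13/2; μ^(3)=-24; μ^(4)=-31

((3, 2, 0, 0, 0, 0); (1, 1, 1, 1, 1, 1); (0, 0, 0, 1, 0, 0); (0, 0, 0, 1, 1, 0))


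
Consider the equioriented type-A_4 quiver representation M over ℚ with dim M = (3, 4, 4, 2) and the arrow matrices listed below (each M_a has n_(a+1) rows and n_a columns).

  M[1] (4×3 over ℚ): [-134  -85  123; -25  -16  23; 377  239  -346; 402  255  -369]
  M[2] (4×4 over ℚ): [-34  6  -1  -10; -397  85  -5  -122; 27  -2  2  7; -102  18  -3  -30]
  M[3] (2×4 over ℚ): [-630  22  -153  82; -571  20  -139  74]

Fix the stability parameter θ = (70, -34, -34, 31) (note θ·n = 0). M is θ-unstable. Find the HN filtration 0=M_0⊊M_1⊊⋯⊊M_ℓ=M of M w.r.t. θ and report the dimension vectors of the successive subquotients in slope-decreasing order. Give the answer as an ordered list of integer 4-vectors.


Barcode: M ≅ I[1,1], I[1,2], I[1,4], I[2,3], I[2,4], I[3,3]. HN layers by μ_θ (5 steps, strictly decreasing):
  μ^(1)=70; μ^(2)=31; μ^(3)=18; μ^(4)=2/3; μ^(5)=-34

((1, 0, 0, 0); (0, 0, 0, 2); (1, 1, 0, 0); (1, 1, 1, 0); (0, 2, 3, 0))


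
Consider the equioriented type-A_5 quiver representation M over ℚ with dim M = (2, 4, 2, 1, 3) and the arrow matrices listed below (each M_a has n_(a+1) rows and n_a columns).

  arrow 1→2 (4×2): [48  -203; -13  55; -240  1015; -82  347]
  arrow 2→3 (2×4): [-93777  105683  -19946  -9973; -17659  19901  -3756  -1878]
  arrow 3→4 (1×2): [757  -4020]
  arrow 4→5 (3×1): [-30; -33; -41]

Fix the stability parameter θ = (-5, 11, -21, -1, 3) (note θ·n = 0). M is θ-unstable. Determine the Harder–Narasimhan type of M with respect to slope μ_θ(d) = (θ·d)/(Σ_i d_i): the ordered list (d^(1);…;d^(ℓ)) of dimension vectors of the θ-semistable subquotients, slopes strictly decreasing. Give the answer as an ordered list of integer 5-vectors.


Barcode: M ≅ I[1,3], I[1,5], I[2,2]^2, I[5,5]^2. HN layers by μ_θ (4 steps, strictly decreasing):
  μ^(1)=11; μ^(2)=3; μ^(3)=-1; μ^(4)=-5

((0, 2, 0, 0, 0); (0, 0, 0, 0, 3); (0, 0, 0, 1, 0); (2, 2, 2, 0, 0))


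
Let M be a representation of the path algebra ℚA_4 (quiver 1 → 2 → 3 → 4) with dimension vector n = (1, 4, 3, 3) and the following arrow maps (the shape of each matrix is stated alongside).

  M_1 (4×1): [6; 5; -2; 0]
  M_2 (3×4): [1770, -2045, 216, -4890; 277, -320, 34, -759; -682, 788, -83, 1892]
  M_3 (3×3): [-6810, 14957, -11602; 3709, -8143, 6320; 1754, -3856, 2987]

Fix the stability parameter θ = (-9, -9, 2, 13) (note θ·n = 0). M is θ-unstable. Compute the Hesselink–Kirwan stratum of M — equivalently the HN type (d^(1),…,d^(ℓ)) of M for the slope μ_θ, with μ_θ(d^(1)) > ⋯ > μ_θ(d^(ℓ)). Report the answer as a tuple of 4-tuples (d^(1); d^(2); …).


Interval decomposition of M: I[1,4], I[2,2], I[2,4]^2.
HN type (ℓ=3): μ^(1)=13; μ^(2)=2; μ^(3)=-9

((0, 0, 0, 3); (0, 0, 3, 0); (1, 4, 0, 0))


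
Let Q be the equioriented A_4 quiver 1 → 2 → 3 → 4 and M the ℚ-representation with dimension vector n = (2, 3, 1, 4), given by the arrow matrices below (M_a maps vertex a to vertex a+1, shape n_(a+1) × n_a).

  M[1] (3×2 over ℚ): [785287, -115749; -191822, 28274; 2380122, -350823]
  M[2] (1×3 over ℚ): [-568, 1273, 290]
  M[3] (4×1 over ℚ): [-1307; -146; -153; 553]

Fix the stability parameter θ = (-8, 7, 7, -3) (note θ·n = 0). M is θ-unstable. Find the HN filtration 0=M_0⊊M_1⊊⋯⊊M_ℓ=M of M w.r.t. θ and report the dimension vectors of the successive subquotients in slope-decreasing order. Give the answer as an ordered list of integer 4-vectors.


Barcode: M ≅ I[1,2], I[1,4], I[2,2], I[4,4]^3. HN layers by μ_θ (4 steps, strictly decreasing):
  μ^(1)=7; μ^(2)=11/3; μ^(3)=-3; μ^(4)=-8

((0, 2, 0, 0); (0, 1, 1, 1); (0, 0, 0, 3); (2, 0, 0, 0))


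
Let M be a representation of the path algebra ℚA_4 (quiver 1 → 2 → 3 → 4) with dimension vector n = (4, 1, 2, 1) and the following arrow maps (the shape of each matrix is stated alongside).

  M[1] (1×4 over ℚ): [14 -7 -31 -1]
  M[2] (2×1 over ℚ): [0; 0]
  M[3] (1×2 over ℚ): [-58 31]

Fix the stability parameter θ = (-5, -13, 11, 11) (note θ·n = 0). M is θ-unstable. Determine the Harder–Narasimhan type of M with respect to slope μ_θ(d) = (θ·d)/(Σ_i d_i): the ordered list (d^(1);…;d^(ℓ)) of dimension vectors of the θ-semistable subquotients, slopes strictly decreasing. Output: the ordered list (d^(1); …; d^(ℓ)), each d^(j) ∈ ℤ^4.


Interval decomposition of M: I[1,1]^3, I[1,2], I[3,3], I[3,4].
HN type (ℓ=3): μ^(1)=11; μ^(2)=-5; μ^(3)=-9

((0, 0, 2, 1); (3, 0, 0, 0); (1, 1, 0, 0))


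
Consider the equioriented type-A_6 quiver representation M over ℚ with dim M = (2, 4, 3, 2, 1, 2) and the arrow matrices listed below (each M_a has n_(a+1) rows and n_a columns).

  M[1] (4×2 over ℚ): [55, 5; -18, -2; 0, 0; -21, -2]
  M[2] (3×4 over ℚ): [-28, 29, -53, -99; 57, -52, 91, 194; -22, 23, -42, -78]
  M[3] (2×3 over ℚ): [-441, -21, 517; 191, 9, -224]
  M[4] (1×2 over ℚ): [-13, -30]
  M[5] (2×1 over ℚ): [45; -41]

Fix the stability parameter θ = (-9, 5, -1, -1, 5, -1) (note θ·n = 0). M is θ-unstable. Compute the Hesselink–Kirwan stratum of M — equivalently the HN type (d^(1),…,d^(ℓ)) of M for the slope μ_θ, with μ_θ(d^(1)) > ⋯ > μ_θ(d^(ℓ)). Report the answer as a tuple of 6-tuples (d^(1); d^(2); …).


Via rank(M_{q-1}∘⋯∘M_p): M ≅ I[1,3], I[1,6], I[2,2], I[2,4], I[6,6].
μ_θ-semistable layers: μ^(1)=5; μ^(2)=2; μ^(3)=1; μ^(4)=-1; μ^(5)=-9

((0, 1, 0, 0, 0, 0); (0, 1, 1, 0, 1, 1); (0, 2, 2, 2, 0, 0); (0, 0, 0, 0, 0, 1); (2, 0, 0, 0, 0, 0))


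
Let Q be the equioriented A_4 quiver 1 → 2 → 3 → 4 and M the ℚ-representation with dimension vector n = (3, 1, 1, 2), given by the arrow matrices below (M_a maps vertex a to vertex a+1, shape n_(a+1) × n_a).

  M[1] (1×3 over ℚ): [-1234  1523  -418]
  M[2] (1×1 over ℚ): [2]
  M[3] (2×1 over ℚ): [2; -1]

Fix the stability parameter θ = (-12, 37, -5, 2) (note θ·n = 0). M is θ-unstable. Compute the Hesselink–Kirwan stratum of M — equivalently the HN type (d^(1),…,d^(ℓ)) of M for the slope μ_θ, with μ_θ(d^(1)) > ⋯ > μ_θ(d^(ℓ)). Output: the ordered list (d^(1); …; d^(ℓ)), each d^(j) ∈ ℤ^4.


Interval decomposition of M: I[1,1]^2, I[1,4], I[4,4].
HN type (ℓ=3): μ^(1)=34/3; μ^(2)=2; μ^(3)=-12

((0, 1, 1, 1); (0, 0, 0, 1); (3, 0, 0, 0))


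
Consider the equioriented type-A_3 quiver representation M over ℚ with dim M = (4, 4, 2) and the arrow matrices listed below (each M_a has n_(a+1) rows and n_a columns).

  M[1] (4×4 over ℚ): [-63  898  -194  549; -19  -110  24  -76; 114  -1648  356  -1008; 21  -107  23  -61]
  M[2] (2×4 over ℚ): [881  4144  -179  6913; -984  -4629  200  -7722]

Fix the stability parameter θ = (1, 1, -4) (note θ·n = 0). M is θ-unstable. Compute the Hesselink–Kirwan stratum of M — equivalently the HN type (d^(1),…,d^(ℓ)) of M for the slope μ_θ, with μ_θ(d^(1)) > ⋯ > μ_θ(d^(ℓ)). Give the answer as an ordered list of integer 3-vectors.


Via rank(M_{q-1}∘⋯∘M_p): M ≅ I[1,1], I[1,2], I[1,3]^2, I[2,2].
μ_θ-semistable layers: μ^(1)=1; μ^(2)=-2/3

((2, 2, 0); (2, 2, 2))


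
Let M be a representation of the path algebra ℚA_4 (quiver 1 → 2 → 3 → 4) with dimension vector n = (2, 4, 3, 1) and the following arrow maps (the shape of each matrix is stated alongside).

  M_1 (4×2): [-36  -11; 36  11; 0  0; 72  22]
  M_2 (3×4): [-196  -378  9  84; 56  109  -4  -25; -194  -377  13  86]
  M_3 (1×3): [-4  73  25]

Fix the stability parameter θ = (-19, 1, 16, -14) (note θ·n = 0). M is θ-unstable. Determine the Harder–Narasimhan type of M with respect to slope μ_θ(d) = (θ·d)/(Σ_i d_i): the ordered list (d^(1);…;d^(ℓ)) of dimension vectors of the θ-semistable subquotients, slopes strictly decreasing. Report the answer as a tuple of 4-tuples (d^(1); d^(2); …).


Barcode: M ≅ I[1,1], I[1,3], I[2,2], I[2,3], I[2,4]. HN layers by μ_θ (3 steps, strictly decreasing):
  μ^(1)=16; μ^(2)=1; μ^(3)=-19

((0, 0, 2, 0); (0, 4, 1, 1); (2, 0, 0, 0))


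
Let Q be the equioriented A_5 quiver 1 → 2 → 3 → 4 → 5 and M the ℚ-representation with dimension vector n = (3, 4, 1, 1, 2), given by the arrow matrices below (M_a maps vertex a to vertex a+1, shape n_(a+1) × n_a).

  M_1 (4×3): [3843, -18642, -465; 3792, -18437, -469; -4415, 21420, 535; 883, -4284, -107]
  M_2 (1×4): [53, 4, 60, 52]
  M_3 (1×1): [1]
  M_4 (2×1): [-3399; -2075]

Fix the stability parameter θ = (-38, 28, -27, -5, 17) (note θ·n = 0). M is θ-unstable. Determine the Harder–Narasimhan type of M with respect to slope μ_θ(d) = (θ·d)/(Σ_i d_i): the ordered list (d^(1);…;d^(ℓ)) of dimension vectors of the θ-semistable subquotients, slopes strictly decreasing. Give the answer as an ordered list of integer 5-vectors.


Interval decomposition of M: I[1,1], I[1,2], I[1,5], I[2,2]^2, I[5,5].
HN type (ℓ=4): μ^(1)=28; μ^(2)=17; μ^(3)=-4/3; μ^(4)=-38

((0, 3, 0, 0, 0); (0, 0, 0, 0, 2); (0, 1, 1, 1, 0); (3, 0, 0, 0, 0))


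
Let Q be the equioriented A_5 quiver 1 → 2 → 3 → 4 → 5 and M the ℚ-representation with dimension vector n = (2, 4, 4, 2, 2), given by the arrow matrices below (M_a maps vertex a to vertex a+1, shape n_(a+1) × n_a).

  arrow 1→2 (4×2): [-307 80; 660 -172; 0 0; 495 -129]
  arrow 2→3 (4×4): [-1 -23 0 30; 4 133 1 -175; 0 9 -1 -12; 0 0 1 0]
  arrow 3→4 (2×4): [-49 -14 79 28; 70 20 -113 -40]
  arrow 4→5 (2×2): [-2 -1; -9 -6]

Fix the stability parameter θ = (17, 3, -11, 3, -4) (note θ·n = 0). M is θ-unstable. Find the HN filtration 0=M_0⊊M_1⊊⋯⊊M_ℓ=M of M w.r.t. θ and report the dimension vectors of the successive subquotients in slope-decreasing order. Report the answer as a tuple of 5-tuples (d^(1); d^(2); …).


Barcode: M ≅ I[1,3], I[1,5], I[2,3], I[2,5]. HN layers by μ_θ (4 steps, strictly decreasing):
  μ^(1)=3; μ^(2)=8/5; μ^(3)=-1/2; μ^(4)=-4

((1, 1, 1, 0, 0); (1, 1, 1, 1, 1); (0, 0, 0, 1, 1); (0, 2, 2, 0, 0))


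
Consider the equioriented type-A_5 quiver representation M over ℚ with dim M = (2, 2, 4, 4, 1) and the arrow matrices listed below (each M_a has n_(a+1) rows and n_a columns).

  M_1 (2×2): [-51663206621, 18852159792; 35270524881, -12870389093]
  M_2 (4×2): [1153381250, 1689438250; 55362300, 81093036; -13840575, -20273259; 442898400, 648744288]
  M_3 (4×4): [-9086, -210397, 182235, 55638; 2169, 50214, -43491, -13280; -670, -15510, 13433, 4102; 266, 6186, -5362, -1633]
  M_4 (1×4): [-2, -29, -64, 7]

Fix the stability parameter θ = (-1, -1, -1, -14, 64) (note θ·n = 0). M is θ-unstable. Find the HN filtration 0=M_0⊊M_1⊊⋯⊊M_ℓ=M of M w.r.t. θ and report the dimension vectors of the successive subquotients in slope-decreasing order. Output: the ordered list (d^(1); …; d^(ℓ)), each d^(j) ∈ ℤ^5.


Barcode: M ≅ I[1,2], I[1,5], I[3,4]^3. HN layers by μ_θ (4 steps, strictly decreasing):
  μ^(1)=64; μ^(2)=-1; μ^(3)=-17/4; μ^(4)=-15/2

((0, 0, 0, 0, 1); (1, 1, 0, 0, 0); (1, 1, 1, 1, 0); (0, 0, 3, 3, 0))


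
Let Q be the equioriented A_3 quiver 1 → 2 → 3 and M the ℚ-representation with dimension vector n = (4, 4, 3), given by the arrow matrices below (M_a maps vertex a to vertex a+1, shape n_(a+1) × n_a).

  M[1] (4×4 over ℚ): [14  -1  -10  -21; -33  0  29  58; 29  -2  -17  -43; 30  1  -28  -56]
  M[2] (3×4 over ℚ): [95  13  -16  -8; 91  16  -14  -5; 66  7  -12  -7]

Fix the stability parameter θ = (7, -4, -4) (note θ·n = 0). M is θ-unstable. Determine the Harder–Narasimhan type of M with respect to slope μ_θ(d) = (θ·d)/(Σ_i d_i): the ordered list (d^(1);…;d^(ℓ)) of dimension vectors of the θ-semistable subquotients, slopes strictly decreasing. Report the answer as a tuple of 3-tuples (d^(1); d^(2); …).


Interval decomposition of M: I[1,2], I[1,3]^3.
HN type (ℓ=2): μ^(1)=3/2; μ^(2)=-1/3

((1, 1, 0); (3, 3, 3))


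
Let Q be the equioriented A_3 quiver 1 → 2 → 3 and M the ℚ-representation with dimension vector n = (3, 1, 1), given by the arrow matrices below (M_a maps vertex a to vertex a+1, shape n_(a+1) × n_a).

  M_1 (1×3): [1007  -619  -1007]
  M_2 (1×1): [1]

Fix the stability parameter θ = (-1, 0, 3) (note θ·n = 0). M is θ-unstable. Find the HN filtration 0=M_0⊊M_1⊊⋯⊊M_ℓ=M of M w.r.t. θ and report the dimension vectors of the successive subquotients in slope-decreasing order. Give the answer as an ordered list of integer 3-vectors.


Interval decomposition of M: I[1,1]^2, I[1,3].
HN type (ℓ=3): μ^(1)=3; μ^(2)=0; μ^(3)=-1

((0, 0, 1); (0, 1, 0); (3, 0, 0))


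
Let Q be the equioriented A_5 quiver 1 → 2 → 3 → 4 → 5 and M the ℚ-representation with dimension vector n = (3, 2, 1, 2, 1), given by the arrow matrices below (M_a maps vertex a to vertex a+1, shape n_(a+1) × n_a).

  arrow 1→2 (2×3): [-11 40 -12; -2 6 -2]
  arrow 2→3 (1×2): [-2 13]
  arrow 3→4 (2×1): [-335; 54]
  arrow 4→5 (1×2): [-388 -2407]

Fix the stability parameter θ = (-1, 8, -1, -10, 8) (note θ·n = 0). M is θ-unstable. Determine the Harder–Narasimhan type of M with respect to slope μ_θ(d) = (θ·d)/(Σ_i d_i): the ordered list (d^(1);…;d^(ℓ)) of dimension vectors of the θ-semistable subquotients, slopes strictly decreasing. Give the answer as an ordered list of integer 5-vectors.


Via rank(M_{q-1}∘⋯∘M_p): M ≅ I[1,1], I[1,2], I[1,5], I[4,4].
μ_θ-semistable layers: μ^(1)=8; μ^(2)=-1; μ^(3)=-10

((0, 1, 0, 0, 1); (3, 1, 1, 1, 0); (0, 0, 0, 1, 0))


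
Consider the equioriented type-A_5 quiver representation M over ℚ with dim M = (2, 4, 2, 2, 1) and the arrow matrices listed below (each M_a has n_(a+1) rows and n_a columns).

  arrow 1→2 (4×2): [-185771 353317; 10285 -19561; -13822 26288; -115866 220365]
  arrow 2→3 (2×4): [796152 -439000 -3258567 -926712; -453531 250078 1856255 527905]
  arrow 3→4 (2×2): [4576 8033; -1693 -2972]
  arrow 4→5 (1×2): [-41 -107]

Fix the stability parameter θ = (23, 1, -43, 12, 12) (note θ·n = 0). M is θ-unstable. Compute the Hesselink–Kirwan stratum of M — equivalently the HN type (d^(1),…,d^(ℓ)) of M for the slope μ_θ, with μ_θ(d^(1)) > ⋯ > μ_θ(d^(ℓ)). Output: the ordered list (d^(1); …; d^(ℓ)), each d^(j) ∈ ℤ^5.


Via rank(M_{q-1}∘⋯∘M_p): M ≅ I[1,4], I[1,5], I[2,2]^2.
μ_θ-semistable layers: μ^(1)=12; μ^(2)=1; μ^(3)=-19/3

((0, 0, 0, 2, 1); (0, 2, 0, 0, 0); (2, 2, 2, 0, 0))


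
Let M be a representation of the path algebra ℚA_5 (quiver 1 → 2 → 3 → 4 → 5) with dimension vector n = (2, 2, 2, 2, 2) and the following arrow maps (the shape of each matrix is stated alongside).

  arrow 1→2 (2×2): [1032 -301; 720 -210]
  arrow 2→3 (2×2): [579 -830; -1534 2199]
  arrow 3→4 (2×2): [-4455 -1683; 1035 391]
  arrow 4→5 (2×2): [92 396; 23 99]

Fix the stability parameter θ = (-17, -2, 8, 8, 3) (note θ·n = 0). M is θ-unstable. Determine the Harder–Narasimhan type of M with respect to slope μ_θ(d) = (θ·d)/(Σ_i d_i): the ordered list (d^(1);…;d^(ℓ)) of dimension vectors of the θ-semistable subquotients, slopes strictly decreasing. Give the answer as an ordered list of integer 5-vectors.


Via rank(M_{q-1}∘⋯∘M_p): M ≅ I[1,1], I[1,4], I[2,3], I[4,5], I[5,5].
μ_θ-semistable layers: μ^(1)=8; μ^(2)=11/2; μ^(3)=3; μ^(4)=-2; μ^(5)=-17

((0, 0, 2, 1, 0); (0, 0, 0, 1, 1); (0, 0, 0, 0, 1); (0, 2, 0, 0, 0); (2, 0, 0, 0, 0))


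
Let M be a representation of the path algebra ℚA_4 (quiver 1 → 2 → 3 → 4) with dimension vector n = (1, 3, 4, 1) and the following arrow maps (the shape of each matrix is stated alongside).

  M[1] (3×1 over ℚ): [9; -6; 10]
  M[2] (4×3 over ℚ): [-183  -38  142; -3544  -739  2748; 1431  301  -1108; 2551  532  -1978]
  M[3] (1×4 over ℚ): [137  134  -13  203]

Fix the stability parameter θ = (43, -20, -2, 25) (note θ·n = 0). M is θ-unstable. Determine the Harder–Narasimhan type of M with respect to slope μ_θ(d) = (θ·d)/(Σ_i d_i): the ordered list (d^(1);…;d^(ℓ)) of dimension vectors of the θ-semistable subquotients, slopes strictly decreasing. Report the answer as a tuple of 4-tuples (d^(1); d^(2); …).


Via rank(M_{q-1}∘⋯∘M_p): M ≅ I[1,4], I[2,3]^2, I[3,3].
μ_θ-semistable layers: μ^(1)=25; μ^(2)=7; μ^(3)=-2; μ^(4)=-20

((0, 0, 0, 1); (1, 1, 1, 0); (0, 0, 3, 0); (0, 2, 0, 0))


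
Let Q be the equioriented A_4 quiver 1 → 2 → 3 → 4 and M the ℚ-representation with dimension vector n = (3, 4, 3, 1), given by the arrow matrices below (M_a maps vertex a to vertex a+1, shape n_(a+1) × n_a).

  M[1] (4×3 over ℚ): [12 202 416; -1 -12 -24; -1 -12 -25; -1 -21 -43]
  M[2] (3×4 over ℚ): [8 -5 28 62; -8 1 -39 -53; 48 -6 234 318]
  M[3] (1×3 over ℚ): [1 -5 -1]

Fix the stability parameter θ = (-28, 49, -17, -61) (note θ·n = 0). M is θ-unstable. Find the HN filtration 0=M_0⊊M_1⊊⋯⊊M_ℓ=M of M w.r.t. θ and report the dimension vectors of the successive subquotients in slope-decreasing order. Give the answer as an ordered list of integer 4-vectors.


Interval decomposition of M: I[1,2], I[1,3], I[1,4], I[2,2], I[3,3].
HN type (ℓ=5): μ^(1)=49; μ^(2)=16; μ^(3)=-29/3; μ^(4)=-17; μ^(5)=-28

((0, 2, 0, 0); (0, 1, 1, 0); (0, 1, 1, 1); (0, 0, 1, 0); (3, 0, 0, 0))
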